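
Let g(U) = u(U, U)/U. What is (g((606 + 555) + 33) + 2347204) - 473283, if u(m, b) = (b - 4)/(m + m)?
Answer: 2671529239351/1425636 ≈ 1.8739e+6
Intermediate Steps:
u(m, b) = (-4 + b)/(2*m) (u(m, b) = (-4 + b)/((2*m)) = (-4 + b)*(1/(2*m)) = (-4 + b)/(2*m))
g(U) = (-4 + U)/(2*U²) (g(U) = ((-4 + U)/(2*U))/U = (-4 + U)/(2*U²))
(g((606 + 555) + 33) + 2347204) - 473283 = ((-4 + ((606 + 555) + 33))/(2*((606 + 555) + 33)²) + 2347204) - 473283 = ((-4 + (1161 + 33))/(2*(1161 + 33)²) + 2347204) - 473283 = ((½)*(-4 + 1194)/1194² + 2347204) - 473283 = ((½)*(1/1425636)*1190 + 2347204) - 473283 = (595/1425636 + 2347204) - 473283 = 3346258522339/1425636 - 473283 = 2671529239351/1425636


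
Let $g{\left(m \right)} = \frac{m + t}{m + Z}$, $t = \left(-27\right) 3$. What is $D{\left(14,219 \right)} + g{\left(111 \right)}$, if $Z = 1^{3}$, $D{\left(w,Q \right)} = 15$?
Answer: $\frac{855}{56} \approx 15.268$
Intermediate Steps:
$t = -81$
$Z = 1$
$g{\left(m \right)} = \frac{-81 + m}{1 + m}$ ($g{\left(m \right)} = \frac{m - 81}{m + 1} = \frac{-81 + m}{1 + m}$)
$D{\left(14,219 \right)} + g{\left(111 \right)} = 15 + \frac{-81 + 111}{1 + 111} = 15 + \frac{1}{112} \cdot 30 = 15 + \frac{15}{56} = \frac{855}{56}$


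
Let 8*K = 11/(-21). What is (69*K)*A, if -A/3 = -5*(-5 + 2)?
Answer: 11385/56 ≈ 203.30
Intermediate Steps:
K = -11/168 (K = (11/(-21))/8 = (11*(-1/21))/8 = (⅛)*(-11/21) = -11/168 ≈ -0.065476)
A = -45 (A = -(-15)*(-5 + 2) = -(-15)*(-3) = -3*15 = -45)
(69*K)*A = (69*(-11/168))*(-45) = -253/56*(-45) = 11385/56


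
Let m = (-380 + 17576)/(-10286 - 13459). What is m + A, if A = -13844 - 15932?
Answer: -235682772/7915 ≈ -29777.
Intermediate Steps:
m = -5732/7915 (m = 17196/(-23745) = 17196*(-1/23745) = -5732/7915 ≈ -0.72419)
A = -29776
m + A = -5732/7915 - 29776 = -235682772/7915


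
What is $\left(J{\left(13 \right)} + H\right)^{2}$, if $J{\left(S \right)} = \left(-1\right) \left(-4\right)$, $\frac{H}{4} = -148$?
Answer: $345744$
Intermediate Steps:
$H = -592$ ($H = 4 \left(-148\right) = -592$)
$J{\left(S \right)} = 4$
$\left(J{\left(13 \right)} + H\right)^{2} = \left(4 - 592\right)^{2} = \left(-588\right)^{2} = 345744$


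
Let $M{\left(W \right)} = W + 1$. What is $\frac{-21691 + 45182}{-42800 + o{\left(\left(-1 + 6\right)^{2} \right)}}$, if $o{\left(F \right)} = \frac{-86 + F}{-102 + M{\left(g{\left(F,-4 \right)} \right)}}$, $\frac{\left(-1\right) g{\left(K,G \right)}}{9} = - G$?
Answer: $- \frac{3218267}{5863539} \approx -0.54886$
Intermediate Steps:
$g{\left(K,G \right)} = 9 G$ ($g{\left(K,G \right)} = - 9 \left(- G\right) = 9 G$)
$M{\left(W \right)} = 1 + W$
$o{\left(F \right)} = \frac{86}{137} - \frac{F}{137}$ ($o{\left(F \right)} = \frac{-86 + F}{-102 + \left(1 + 9 \left(-4\right)\right)} = \frac{-86 + F}{-102 + \left(1 - 36\right)} = \frac{-86 + F}{-102 - 35} = \frac{-86 + F}{-137} = \left(-86 + F\right) \left(- \frac{1}{137}\right) = \frac{86}{137} - \frac{F}{137}$)
$\frac{-21691 + 45182}{-42800 + o{\left(\left(-1 + 6\right)^{2} \right)}} = \frac{-21691 + 45182}{-42800 + \left(\frac{86}{137} - \frac{\left(-1 + 6\right)^{2}}{137}\right)} = \frac{23491}{-42800 + \left(\frac{86}{137} - \frac{5^{2}}{137}\right)} = \frac{23491}{-42800 + \left(\frac{86}{137} - \frac{25}{137}\right)} = \frac{23491}{-42800 + \frac{61}{137}} = \frac{23491}{- \frac{5863539}{137}} = 23491 \left(- \frac{137}{5863539}\right) = - \frac{3218267}{5863539}$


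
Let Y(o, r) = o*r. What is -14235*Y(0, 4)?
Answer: 0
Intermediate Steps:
-14235*Y(0, 4) = -0*4 = -14235*0 = 0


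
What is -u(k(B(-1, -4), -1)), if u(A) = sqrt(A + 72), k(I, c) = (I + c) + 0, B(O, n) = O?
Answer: -sqrt(70) ≈ -8.3666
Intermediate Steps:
k(I, c) = I + c
u(A) = sqrt(72 + A)
-u(k(B(-1, -4), -1)) = -sqrt(72 + (-1 - 1)) = -sqrt(72 - 2) = -sqrt(70)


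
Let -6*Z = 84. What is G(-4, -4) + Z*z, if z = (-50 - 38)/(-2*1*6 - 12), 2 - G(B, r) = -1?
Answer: -145/3 ≈ -48.333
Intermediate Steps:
Z = -14 (Z = -⅙*84 = -14)
G(B, r) = 3 (G(B, r) = 2 - 1*(-1) = 2 + 1 = 3)
z = 11/3 (z = -88/(-2*6 - 12) = -88/(-12 - 12) = -88/(-24) = -88*(-1/24) = 11/3 ≈ 3.6667)
G(-4, -4) + Z*z = 3 - 14*11/3 = 3 - 154/3 = -145/3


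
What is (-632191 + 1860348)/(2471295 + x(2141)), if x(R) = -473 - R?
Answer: 1228157/2468681 ≈ 0.49750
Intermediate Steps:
(-632191 + 1860348)/(2471295 + x(2141)) = (-632191 + 1860348)/(2471295 + (-473 - 1*2141)) = 1228157/(2471295 + (-473 - 2141)) = 1228157/(2471295 - 2614) = 1228157/2468681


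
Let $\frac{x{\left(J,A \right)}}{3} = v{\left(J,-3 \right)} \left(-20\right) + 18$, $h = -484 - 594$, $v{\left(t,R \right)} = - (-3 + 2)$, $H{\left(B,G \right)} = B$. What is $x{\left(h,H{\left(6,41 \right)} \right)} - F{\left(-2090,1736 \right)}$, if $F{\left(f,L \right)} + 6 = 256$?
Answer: $-256$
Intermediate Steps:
$F{\left(f,L \right)} = 250$ ($F{\left(f,L \right)} = -6 + 256 = 250$)
$v{\left(t,R \right)} = 1$ ($v{\left(t,R \right)} = \left(-1\right) \left(-1\right) = 1$)
$h = -1078$ ($h = -484 - 594 = -1078$)
$x{\left(J,A \right)} = -6$ ($x{\left(J,A \right)} = 3 \left(1 \left(-20\right) + 18\right) = 3 \left(-20 + 18\right) = 3 \left(-2\right) = -6$)
$x{\left(h,H{\left(6,41 \right)} \right)} - F{\left(-2090,1736 \right)} = -6 - 250 = -256$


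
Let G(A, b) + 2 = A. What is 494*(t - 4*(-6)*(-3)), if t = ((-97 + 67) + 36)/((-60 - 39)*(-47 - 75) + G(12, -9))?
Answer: -107485755/3022 ≈ -35568.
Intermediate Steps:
G(A, b) = -2 + A
t = 3/6044 (t = ((-97 + 67) + 36)/((-60 - 39)*(-47 - 75) + (-2 + 12)) = (-30 + 36)/(-99*(-122) + 10) = 6/(12078 + 10) = 6/12088 = 6*(1/12088) = 3/6044 ≈ 0.00049636)
494*(t - 4*(-6)*(-3)) = 494*(3/6044 - 4*(-6)*(-3)) = 494*(3/6044 + 24*(-3)) = 494*(3/6044 - 72) = 494*(-435165/6044) = -107485755/3022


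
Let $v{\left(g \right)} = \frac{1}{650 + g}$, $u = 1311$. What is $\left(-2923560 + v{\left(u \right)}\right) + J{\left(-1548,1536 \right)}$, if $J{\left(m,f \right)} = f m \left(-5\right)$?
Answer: $\frac{17580521881}{1961} \approx 8.9651 \cdot 10^{6}$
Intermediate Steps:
$J{\left(m,f \right)} = - 5 f m$
$\left(-2923560 + v{\left(u \right)}\right) + J{\left(-1548,1536 \right)} = \left(-2923560 + \frac{1}{650 + 1311}\right) - 7680 \left(-1548\right) = \left(-2923560 + \frac{1}{1961}\right) + 11888640 = - \frac{5733101159}{1961} + 11888640 = \frac{17580521881}{1961}$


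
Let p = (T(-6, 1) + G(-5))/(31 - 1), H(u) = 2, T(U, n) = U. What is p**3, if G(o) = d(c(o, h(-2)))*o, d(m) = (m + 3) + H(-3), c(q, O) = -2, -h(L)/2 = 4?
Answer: -343/1000 ≈ -0.34300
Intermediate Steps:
h(L) = -8 (h(L) = -2*4 = -8)
d(m) = 5 + m (d(m) = (m + 3) + 2 = (3 + m) + 2 = 5 + m)
G(o) = 3*o (G(o) = (5 - 2)*o = 3*o)
p = -7/10 (p = (-6 + 3*(-5))/(31 - 1) = (-6 - 15)/30 = -21*1/30 = -7/10 ≈ -0.70000)
p**3 = (-7/10)**3 = -343/1000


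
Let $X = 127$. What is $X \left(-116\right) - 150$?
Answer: $-14882$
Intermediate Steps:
$X \left(-116\right) - 150 = 127 \left(-116\right) - 150 = -14732 - 150 = -14882$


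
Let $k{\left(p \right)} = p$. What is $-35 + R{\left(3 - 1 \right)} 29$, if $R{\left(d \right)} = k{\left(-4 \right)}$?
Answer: $-151$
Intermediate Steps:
$R{\left(d \right)} = -4$
$-35 + R{\left(3 - 1 \right)} 29 = -35 - 116 = -151$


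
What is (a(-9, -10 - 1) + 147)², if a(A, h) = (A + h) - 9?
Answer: 13924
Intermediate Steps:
a(A, h) = -9 + A + h
(a(-9, -10 - 1) + 147)² = ((-9 - 9 + (-10 - 1)) + 147)² = ((-9 - 9 - 11) + 147)² = (-29 + 147)² = 118² = 13924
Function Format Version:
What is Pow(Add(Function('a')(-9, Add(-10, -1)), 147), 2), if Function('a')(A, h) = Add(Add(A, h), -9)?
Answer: 13924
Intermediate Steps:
Function('a')(A, h) = Add(-9, A, h)
Pow(Add(Function('a')(-9, Add(-10, -1)), 147), 2) = Pow(Add(Add(-9, -9, Add(-10, -1)), 147), 2) = Pow(Add(Add(-9, -9, -11), 147), 2) = Pow(Add(-29, 147), 2) = Pow(118, 2) = 13924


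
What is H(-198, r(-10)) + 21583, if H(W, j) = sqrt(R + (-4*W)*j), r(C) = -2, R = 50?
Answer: 21583 + I*sqrt(1534) ≈ 21583.0 + 39.166*I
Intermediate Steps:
H(W, j) = sqrt(50 - 4*W*j) (H(W, j) = sqrt(50 + (-4*W)*j) = sqrt(50 - 4*W*j))
H(-198, r(-10)) + 21583 = sqrt(50 - 4*(-198)*(-2)) + 21583 = sqrt(50 - 1584) + 21583 = sqrt(-1534) + 21583 = I*sqrt(1534) + 21583 = 21583 + I*sqrt(1534)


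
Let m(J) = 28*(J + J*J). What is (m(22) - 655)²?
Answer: 182601169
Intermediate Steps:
m(J) = 28*J + 28*J² (m(J) = 28*(J + J²) = 28*J + 28*J²)
(m(22) - 655)² = (28*22*(1 + 22) - 655)² = (28*22*23 - 655)² = (14168 - 655)² = 13513² = 182601169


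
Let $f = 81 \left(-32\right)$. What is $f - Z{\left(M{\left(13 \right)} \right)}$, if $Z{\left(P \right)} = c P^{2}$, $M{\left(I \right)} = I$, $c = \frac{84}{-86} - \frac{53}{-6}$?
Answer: $- \frac{1011299}{258} \approx -3919.8$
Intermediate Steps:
$c = \frac{2027}{258}$ ($c = 84 \left(- \frac{1}{86}\right) - - \frac{53}{6} = - \frac{42}{43} + \frac{53}{6} = \frac{2027}{258} \approx 7.8566$)
$Z{\left(P \right)} = \frac{2027 P^{2}}{258}$
$f = -2592$
$f - Z{\left(M{\left(13 \right)} \right)} = -2592 - \frac{2027 \cdot 13^{2}}{258} = -2592 - \frac{2027}{258} \cdot 169 = -2592 - \frac{342563}{258} = - \frac{1011299}{258}$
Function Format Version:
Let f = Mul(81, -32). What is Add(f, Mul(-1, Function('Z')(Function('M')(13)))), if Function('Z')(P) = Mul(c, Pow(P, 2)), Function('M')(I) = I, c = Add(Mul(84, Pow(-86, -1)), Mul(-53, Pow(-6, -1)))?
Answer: Rational(-1011299, 258) ≈ -3919.8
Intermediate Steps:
c = Rational(2027, 258) (c = Add(Mul(84, Rational(-1, 86)), Mul(-53, Rational(-1, 6))) = Add(Rational(-42, 43), Rational(53, 6)) = Rational(2027, 258) ≈ 7.8566)
Function('Z')(P) = Mul(Rational(2027, 258), Pow(P, 2))
f = -2592
Add(f, Mul(-1, Function('Z')(Function('M')(13)))) = Add(-2592, Mul(-1, Mul(Rational(2027, 258), Pow(13, 2)))) = Add(-2592, Mul(-1, Mul(Rational(2027, 258), 169))) = Add(-2592, Mul(-1, Rational(342563, 258))) = Add(-2592, Rational(-342563, 258)) = Rational(-1011299, 258)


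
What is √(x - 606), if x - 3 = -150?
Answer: I*√753 ≈ 27.441*I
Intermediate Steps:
x = -147 (x = 3 - 150 = -147)
√(x - 606) = √(-147 - 606) = √(-753) = I*√753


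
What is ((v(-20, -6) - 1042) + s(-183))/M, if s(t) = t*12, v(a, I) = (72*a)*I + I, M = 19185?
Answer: 5396/19185 ≈ 0.28126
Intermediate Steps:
v(a, I) = I + 72*I*a (v(a, I) = 72*I*a + I = I + 72*I*a)
s(t) = 12*t
((v(-20, -6) - 1042) + s(-183))/M = ((-6*(1 + 72*(-20)) - 1042) + 12*(-183))/19185 = ((-6*(1 - 1440) - 1042) - 2196)*(1/19185) = ((-6*(-1439) - 1042) - 2196)*(1/19185) = ((8634 - 1042) - 2196)*(1/19185) = (7592 - 2196)*(1/19185) = 5396*(1/19185) = 5396/19185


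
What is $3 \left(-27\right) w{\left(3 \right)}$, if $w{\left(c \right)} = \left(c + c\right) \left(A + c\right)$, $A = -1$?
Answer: $-972$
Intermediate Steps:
$w{\left(c \right)} = 2 c \left(-1 + c\right)$ ($w{\left(c \right)} = \left(c + c\right) \left(-1 + c\right) = 2 c \left(-1 + c\right)$)
$3 \left(-27\right) w{\left(3 \right)} = 3 \left(-27\right) 2 \cdot 3 \left(-1 + 3\right) = - 81 \cdot 2 \cdot 3 \cdot 2 = \left(-81\right) 12 = -972$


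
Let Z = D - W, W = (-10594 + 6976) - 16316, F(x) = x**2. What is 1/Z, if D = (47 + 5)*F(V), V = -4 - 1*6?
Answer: 1/25134 ≈ 3.9787e-5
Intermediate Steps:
V = -10 (V = -4 - 6 = -10)
D = 5200 (D = (47 + 5)*(-10)**2 = 52*100 = 5200)
W = -19934 (W = -3618 - 16316 = -19934)
Z = 25134 (Z = 5200 - 1*(-19934) = 5200 + 19934 = 25134)
1/Z = 1/25134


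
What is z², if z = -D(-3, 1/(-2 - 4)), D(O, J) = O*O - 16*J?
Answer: 1225/9 ≈ 136.11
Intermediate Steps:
D(O, J) = O² - 16*J
z = -35/3 (z = -((-3)² - 16/(-2 - 4)) = -(9 - 16/(-6)) = -(9 - 16*(-⅙)) = -(9 + 8/3) = -1*35/3 = -35/3 ≈ -11.667)
z² = (-35/3)² = 1225/9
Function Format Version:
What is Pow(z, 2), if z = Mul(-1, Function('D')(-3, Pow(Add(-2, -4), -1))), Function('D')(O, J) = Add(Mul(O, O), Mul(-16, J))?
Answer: Rational(1225, 9) ≈ 136.11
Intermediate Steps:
Function('D')(O, J) = Add(Pow(O, 2), Mul(-16, J))
z = Rational(-35, 3) (z = Mul(-1, Add(Pow(-3, 2), Mul(-16, Pow(Add(-2, -4), -1)))) = Mul(-1, Add(9, Mul(-16, Pow(-6, -1)))) = Mul(-1, Add(9, Mul(-16, Rational(-1, 6)))) = Mul(-1, Add(9, Rational(8, 3))) = Mul(-1, Rational(35, 3)) = Rational(-35, 3) ≈ -11.667)
Pow(z, 2) = Pow(Rational(-35, 3), 2) = Rational(1225, 9)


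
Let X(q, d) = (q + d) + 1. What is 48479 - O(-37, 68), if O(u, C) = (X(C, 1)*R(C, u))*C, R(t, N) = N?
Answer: 224599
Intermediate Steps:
X(q, d) = 1 + d + q (X(q, d) = (d + q) + 1 = 1 + d + q)
O(u, C) = C*u*(2 + C) (O(u, C) = ((1 + 1 + C)*u)*C = ((2 + C)*u)*C = (u*(2 + C))*C = C*u*(2 + C))
48479 - O(-37, 68) = 48479 - 68*(-37)*(2 + 68) = 48479 - 68*(-37)*70 = 48479 - 1*(-176120) = 48479 + 176120 = 224599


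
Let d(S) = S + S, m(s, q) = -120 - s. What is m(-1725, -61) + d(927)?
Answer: 3459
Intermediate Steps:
d(S) = 2*S
m(-1725, -61) + d(927) = (-120 - 1*(-1725)) + 2*927 = (-120 + 1725) + 1854 = 1605 + 1854 = 3459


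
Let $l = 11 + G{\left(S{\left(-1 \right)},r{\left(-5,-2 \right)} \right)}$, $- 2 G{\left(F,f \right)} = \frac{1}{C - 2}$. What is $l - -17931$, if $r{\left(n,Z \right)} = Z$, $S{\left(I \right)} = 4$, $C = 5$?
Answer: $\frac{107651}{6} \approx 17942.0$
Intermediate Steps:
$G{\left(F,f \right)} = - \frac{1}{6}$ ($G{\left(F,f \right)} = - \frac{1}{2 \left(5 - 2\right)} = - \frac{1}{2 \cdot 3} = \left(- \frac{1}{2}\right) \frac{1}{3} = - \frac{1}{6}$)
$l = \frac{65}{6}$ ($l = 11 - \frac{1}{6} = \frac{65}{6} \approx 10.833$)
$l - -17931 = \frac{65}{6} - -17931 = \frac{65}{6} + 17931 = \frac{107651}{6}$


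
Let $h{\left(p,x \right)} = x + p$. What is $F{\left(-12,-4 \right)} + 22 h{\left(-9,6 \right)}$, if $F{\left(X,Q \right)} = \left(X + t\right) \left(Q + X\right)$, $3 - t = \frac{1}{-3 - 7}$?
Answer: $\frac{382}{5} \approx 76.4$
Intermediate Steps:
$t = \frac{31}{10}$ ($t = 3 - \frac{1}{-3 - 7} = 3 - \frac{1}{-10} = 3 - - \frac{1}{10} = 3 + \frac{1}{10} = \frac{31}{10} \approx 3.1$)
$h{\left(p,x \right)} = p + x$
$F{\left(X,Q \right)} = \left(\frac{31}{10} + X\right) \left(Q + X\right)$ ($F{\left(X,Q \right)} = \left(X + \frac{31}{10}\right) \left(Q + X\right) = \left(\frac{31}{10} + X\right) \left(Q + X\right)$)
$F{\left(-12,-4 \right)} + 22 h{\left(-9,6 \right)} = \left(\left(-12\right)^{2} + \frac{31}{10} \left(-4\right) + \frac{31}{10} \left(-12\right) - -48\right) + 22 \left(-9 + 6\right) = \left(144 - \frac{62}{5} - \frac{186}{5} + 48\right) + 22 \left(-3\right) = \frac{712}{5} - 66 = \frac{382}{5}$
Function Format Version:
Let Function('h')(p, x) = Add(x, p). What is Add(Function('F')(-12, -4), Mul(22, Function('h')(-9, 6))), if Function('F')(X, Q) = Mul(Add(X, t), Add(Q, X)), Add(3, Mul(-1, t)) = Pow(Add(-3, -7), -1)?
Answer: Rational(382, 5) ≈ 76.400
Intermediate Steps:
t = Rational(31, 10) (t = Add(3, Mul(-1, Pow(Add(-3, -7), -1))) = Add(3, Mul(-1, Pow(-10, -1))) = Add(3, Mul(-1, Rational(-1, 10))) = Add(3, Rational(1, 10)) = Rational(31, 10) ≈ 3.1000)
Function('h')(p, x) = Add(p, x)
Function('F')(X, Q) = Mul(Add(Rational(31, 10), X), Add(Q, X)) (Function('F')(X, Q) = Mul(Add(X, Rational(31, 10)), Add(Q, X)) = Mul(Add(Rational(31, 10), X), Add(Q, X)))
Add(Function('F')(-12, -4), Mul(22, Function('h')(-9, 6))) = Add(Add(Pow(-12, 2), Mul(Rational(31, 10), -4), Mul(Rational(31, 10), -12), Mul(-4, -12)), Mul(22, Add(-9, 6))) = Add(Add(144, Rational(-62, 5), Rational(-186, 5), 48), Mul(22, -3)) = Add(Rational(712, 5), -66) = Rational(382, 5)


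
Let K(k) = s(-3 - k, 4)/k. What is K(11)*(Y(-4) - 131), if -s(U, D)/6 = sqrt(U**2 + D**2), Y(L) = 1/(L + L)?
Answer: 3147*sqrt(53)/22 ≈ 1041.4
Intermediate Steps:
Y(L) = 1/(2*L)
s(U, D) = -6*sqrt(D**2 + U**2) (s(U, D) = -6*sqrt(U**2 + D**2) = -6*sqrt(D**2 + U**2))
K(k) = -6*sqrt(16 + (-3 - k)**2)/k (K(k) = (-6*sqrt(4**2 + (-3 - k)**2))/k = (-6*sqrt(16 + (-3 - k)**2))/k = -6*sqrt(16 + (-3 - k)**2)/k)
K(11)*(Y(-4) - 131) = (-6*sqrt(16 + (3 + 11)**2)/11)*((1/2)/(-4) - 131) = (-6*1/11*sqrt(16 + 14**2))*((1/2)*(-1/4) - 131) = (-6*1/11*sqrt(16 + 196))*(-1/8 - 131) = -6*1/11*sqrt(212)*(-1049/8) = -6*1/11*2*sqrt(53)*(-1049/8) = -12*sqrt(53)/11*(-1049/8) = 3147*sqrt(53)/22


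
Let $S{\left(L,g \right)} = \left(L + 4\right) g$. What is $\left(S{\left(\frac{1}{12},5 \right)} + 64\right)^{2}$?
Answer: $\frac{1026169}{144} \approx 7126.2$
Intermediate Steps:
$S{\left(L,g \right)} = g \left(4 + L\right)$ ($S{\left(L,g \right)} = \left(4 + L\right) g = g \left(4 + L\right)$)
$\left(S{\left(\frac{1}{12},5 \right)} + 64\right)^{2} = \left(5 \left(4 + \frac{1}{12}\right) + 64\right)^{2} = \left(5 \cdot \frac{49}{12} + 64\right)^{2} = \left(\frac{245}{12} + 64\right)^{2} = \left(\frac{1013}{12}\right)^{2} = \frac{1026169}{144}$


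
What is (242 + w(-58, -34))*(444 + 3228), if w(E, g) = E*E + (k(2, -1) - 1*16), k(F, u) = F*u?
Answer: 13175136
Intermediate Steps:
w(E, g) = -18 + E**2 (w(E, g) = E*E + (2*(-1) - 1*16) = E**2 + (-2 - 16) = E**2 - 18 = -18 + E**2)
(242 + w(-58, -34))*(444 + 3228) = (242 + (-18 + (-58)**2))*(444 + 3228) = (242 + (-18 + 3364))*3672 = (242 + 3346)*3672 = 3588*3672 = 13175136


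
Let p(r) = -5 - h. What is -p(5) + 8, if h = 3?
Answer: 16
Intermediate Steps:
p(r) = -8 (p(r) = -5 - 1*3 = -5 - 3 = -8)
-p(5) + 8 = -1*(-8) + 8 = 8 + 8 = 16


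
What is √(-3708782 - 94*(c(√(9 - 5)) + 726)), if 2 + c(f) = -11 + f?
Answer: 2*I*√943998 ≈ 1943.2*I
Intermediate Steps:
c(f) = -13 + f (c(f) = -2 + (-11 + f) = -13 + f)
√(-3708782 - 94*(c(√(9 - 5)) + 726)) = √(-3708782 - 94*((-13 + √(9 - 5)) + 726)) = √(-3708782 - 94*((-13 + √4) + 726)) = √(-3708782 - 94*((-13 + 2) + 726)) = √(-3708782 - 94*(-11 + 726)) = √(-3708782 - 94*715) = √(-3708782 - 67210) = √(-3775992) = 2*I*√943998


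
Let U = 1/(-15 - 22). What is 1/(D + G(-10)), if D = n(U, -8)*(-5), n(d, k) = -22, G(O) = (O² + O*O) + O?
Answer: 1/300 ≈ 0.0033333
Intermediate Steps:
G(O) = O + 2*O² (G(O) = (O² + O²) + O = 2*O² + O = O + 2*O²)
U = -1/37 (U = 1/(-37) = -1/37 ≈ -0.027027)
D = 110 (D = -22*(-5) = 110)
1/(D + G(-10)) = 1/(110 - 10*(1 + 2*(-10))) = 1/(110 - 10*(1 - 20)) = 1/(110 - 10*(-19)) = 1/(110 + 190) = 1/300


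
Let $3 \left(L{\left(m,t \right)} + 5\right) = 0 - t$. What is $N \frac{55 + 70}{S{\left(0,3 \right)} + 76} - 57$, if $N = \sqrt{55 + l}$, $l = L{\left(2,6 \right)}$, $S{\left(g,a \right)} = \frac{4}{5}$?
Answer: $-57 + \frac{625 \sqrt{3}}{96} \approx -45.724$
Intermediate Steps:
$S{\left(g,a \right)} = \frac{4}{5}$ ($S{\left(g,a \right)} = 4 \cdot \frac{1}{5} = \frac{4}{5}$)
$L{\left(m,t \right)} = -5 - \frac{t}{3}$ ($L{\left(m,t \right)} = -5 + \frac{0 - t}{3} = -5 + \frac{\left(-1\right) t}{3} = -5 - \frac{t}{3}$)
$l = -7$ ($l = -5 - 2 = -7$)
$N = 4 \sqrt{3}$ ($N = \sqrt{55 - 7} = \sqrt{48} = 4 \sqrt{3} \approx 6.9282$)
$N \frac{55 + 70}{S{\left(0,3 \right)} + 76} - 57 = 4 \sqrt{3} \frac{55 + 70}{\frac{4}{5} + 76} - 57 = 4 \sqrt{3} \frac{125}{\frac{384}{5}} - 57 = 4 \sqrt{3} \cdot 125 \cdot \frac{5}{384} - 57 = 4 \sqrt{3} \cdot \frac{625}{384} - 57 = \frac{625 \sqrt{3}}{96} - 57 = -57 + \frac{625 \sqrt{3}}{96}$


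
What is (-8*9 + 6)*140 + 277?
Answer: -8963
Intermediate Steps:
(-8*9 + 6)*140 + 277 = (-72 + 6)*140 + 277 = -66*140 + 277 = -9240 + 277 = -8963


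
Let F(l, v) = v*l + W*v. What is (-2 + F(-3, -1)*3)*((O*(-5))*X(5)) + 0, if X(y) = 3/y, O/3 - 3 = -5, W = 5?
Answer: -144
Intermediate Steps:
O = -6 (O = 9 + 3*(-5) = 9 - 15 = -6)
F(l, v) = 5*v + l*v (F(l, v) = v*l + 5*v = l*v + 5*v = 5*v + l*v)
(-2 + F(-3, -1)*3)*((O*(-5))*X(5)) + 0 = (-2 - (5 - 3)*3)*((-6*(-5))*(3/5)) + 0 = (-2 - 1*2*3)*(30*(3*(⅕))) + 0 = (-2 - 2*3)*(30*(⅗)) + 0 = (-2 - 6)*18 + 0 = -8*18 + 0 = -144 + 0 = -144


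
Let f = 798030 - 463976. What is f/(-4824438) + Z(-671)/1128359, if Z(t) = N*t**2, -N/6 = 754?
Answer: -4913613910398889/2721849018621 ≈ -1805.2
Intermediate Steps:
N = -4524 (N = -6*754 = -4524)
Z(t) = -4524*t**2
f = 334054
f/(-4824438) + Z(-671)/1128359 = 334054/(-4824438) - 4524*(-671)**2/1128359 = 334054*(-1/4824438) - 4524*450241*(1/1128359) = -167027/2412219 - 2036890284*1/1128359 = -167027/2412219 - 2036890284/1128359 = -4913613910398889/2721849018621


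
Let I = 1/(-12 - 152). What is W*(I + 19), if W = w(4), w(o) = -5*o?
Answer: -15575/41 ≈ -379.88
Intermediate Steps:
W = -20 (W = -5*4 = -20)
I = -1/164 (I = 1/(-164) = -1/164 ≈ -0.0060976)
W*(I + 19) = -20*(-1/164 + 19) = -20*3115/164 = -15575/41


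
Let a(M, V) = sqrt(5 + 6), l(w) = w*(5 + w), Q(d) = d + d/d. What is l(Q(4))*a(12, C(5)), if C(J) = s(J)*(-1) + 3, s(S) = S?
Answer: 50*sqrt(11) ≈ 165.83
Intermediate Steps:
Q(d) = 1 + d (Q(d) = d + 1 = 1 + d)
C(J) = 3 - J (C(J) = J*(-1) + 3 = -J + 3 = 3 - J)
a(M, V) = sqrt(11)
l(Q(4))*a(12, C(5)) = ((1 + 4)*(5 + (1 + 4)))*sqrt(11) = (5*(5 + 5))*sqrt(11) = (5*10)*sqrt(11) = 50*sqrt(11)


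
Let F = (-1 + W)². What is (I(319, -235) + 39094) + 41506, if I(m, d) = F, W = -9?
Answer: 80700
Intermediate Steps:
F = 100 (F = (-1 - 9)² = (-10)² = 100)
I(m, d) = 100
(I(319, -235) + 39094) + 41506 = (100 + 39094) + 41506 = 39194 + 41506 = 80700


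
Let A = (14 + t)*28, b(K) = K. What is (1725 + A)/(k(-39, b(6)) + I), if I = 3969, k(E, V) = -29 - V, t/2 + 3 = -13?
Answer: 1221/3934 ≈ 0.31037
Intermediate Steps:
t = -32 (t = -6 + 2*(-13) = -6 - 26 = -32)
A = -504 (A = (14 - 32)*28 = -18*28 = -504)
(1725 + A)/(k(-39, b(6)) + I) = (1725 - 504)/((-29 - 1*6) + 3969) = 1221/((-29 - 6) + 3969) = 1221/(-35 + 3969) = 1221/3934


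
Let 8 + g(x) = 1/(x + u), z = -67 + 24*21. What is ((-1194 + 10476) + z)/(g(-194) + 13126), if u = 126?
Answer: 660892/892023 ≈ 0.74089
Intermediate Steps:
z = 437 (z = -67 + 504 = 437)
g(x) = -8 + 1/(126 + x) (g(x) = -8 + 1/(x + 126) = -8 + 1/(126 + x))
((-1194 + 10476) + z)/(g(-194) + 13126) = ((-1194 + 10476) + 437)/((-1007 - 8*(-194))/(126 - 194) + 13126) = (9282 + 437)/((-1007 + 1552)/(-68) + 13126) = 9719/(-1/68*545 + 13126) = 9719/(-545/68 + 13126) = 9719/(892023/68) = 9719*(68/892023) = 660892/892023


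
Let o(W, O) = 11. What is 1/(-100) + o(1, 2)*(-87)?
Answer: -95701/100 ≈ -957.01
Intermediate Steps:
1/(-100) + o(1, 2)*(-87) = 1/(-100) + 11*(-87) = -1/100 - 957 = -95701/100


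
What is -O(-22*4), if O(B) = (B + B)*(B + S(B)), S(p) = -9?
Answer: -17072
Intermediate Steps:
O(B) = 2*B*(-9 + B) (O(B) = (B + B)*(B - 9) = (2*B)*(-9 + B) = 2*B*(-9 + B))
-O(-22*4) = -2*(-22*4)*(-9 - 22*4) = -2*(-88)*(-9 - 88) = -2*(-88)*(-97) = -1*17072 = -17072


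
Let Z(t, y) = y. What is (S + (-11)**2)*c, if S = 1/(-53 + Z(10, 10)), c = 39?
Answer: 202878/43 ≈ 4718.1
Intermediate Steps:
S = -1/43 (S = 1/(-53 + 10) = 1/(-43) = -1/43 ≈ -0.023256)
(S + (-11)**2)*c = (-1/43 + (-11)**2)*39 = (-1/43 + 121)*39 = (5202/43)*39 = 202878/43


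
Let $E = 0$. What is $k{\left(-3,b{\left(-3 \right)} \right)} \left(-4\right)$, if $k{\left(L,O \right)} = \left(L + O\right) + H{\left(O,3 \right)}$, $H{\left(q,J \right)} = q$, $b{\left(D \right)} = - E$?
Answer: $12$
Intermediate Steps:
$b{\left(D \right)} = 0$ ($b{\left(D \right)} = \left(-1\right) 0 = 0$)
$k{\left(L,O \right)} = L + 2 O$ ($k{\left(L,O \right)} = \left(L + O\right) + O = L + 2 O$)
$k{\left(-3,b{\left(-3 \right)} \right)} \left(-4\right) = \left(-3 + 2 \cdot 0\right) \left(-4\right) = \left(-3 + 0\right) \left(-4\right) = \left(-3\right) \left(-4\right) = 12$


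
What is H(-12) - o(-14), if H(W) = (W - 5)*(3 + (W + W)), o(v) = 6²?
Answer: 321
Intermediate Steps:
o(v) = 36
H(W) = (-5 + W)*(3 + 2*W)
H(-12) - o(-14) = (-15 - 7*(-12) + 2*(-12)²) - 1*36 = (-15 + 84 + 2*144) - 36 = (-15 + 84 + 288) - 36 = 357 - 36 = 321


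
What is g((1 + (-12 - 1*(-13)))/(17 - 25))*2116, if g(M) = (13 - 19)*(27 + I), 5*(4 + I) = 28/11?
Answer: -16415928/55 ≈ -2.9847e+5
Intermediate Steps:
I = -192/55 (I = -4 + (28/11)/5 = -4 + (28*(1/11))/5 = -4 + (⅕)*(28/11) = -4 + 28/55 = -192/55 ≈ -3.4909)
g(M) = -7758/55 (g(M) = (13 - 19)*(27 - 192/55) = -6*1293/55 = -7758/55)
g((1 + (-12 - 1*(-13)))/(17 - 25))*2116 = -7758/55*2116 = -16415928/55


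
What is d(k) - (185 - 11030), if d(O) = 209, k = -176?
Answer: 11054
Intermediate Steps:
d(k) - (185 - 11030) = 209 - (185 - 11030) = 209 - 1*(-10845) = 209 + 10845 = 11054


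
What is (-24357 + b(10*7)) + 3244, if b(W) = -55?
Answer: -21168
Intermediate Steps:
(-24357 + b(10*7)) + 3244 = (-24357 - 55) + 3244 = -24412 + 3244 = -21168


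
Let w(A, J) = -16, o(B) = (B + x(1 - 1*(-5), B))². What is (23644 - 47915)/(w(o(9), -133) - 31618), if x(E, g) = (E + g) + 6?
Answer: 24271/31634 ≈ 0.76724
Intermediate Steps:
x(E, g) = 6 + E + g
o(B) = (12 + 2*B)² (o(B) = (B + (6 + (1 - 1*(-5)) + B))² = (B + (6 + (1 + 5) + B))² = (B + (6 + 6 + B))² = (B + (12 + B))² = (12 + 2*B)²)
(23644 - 47915)/(w(o(9), -133) - 31618) = (23644 - 47915)/(-16 - 31618) = -24271/(-31634) = -24271*(-1/31634) = 24271/31634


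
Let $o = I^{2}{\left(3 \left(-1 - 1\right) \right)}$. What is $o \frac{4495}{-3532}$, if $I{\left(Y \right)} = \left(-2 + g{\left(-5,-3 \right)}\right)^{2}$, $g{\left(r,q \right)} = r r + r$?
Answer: $- \frac{117966780}{883} \approx -1.336 \cdot 10^{5}$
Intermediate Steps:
$g{\left(r,q \right)} = r + r^{2}$ ($g{\left(r,q \right)} = r^{2} + r = r + r^{2}$)
$I{\left(Y \right)} = 324$ ($I{\left(Y \right)} = \left(-2 - 5 \left(1 - 5\right)\right)^{2} = \left(-2 - -20\right)^{2} = \left(-2 + 20\right)^{2} = 18^{2} = 324$)
$o = 104976$ ($o = 324^{2} = 104976$)
$o \frac{4495}{-3532} = 104976 \frac{4495}{-3532} = 104976 \cdot 4495 \left(- \frac{1}{3532}\right) = 104976 \left(- \frac{4495}{3532}\right) = - \frac{117966780}{883}$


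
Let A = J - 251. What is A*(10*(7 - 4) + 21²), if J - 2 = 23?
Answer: -106446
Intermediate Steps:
J = 25 (J = 2 + 23 = 25)
A = -226 (A = 25 - 251 = -226)
A*(10*(7 - 4) + 21²) = -226*(10*(7 - 4) + 21²) = -226*(10*3 + 441) = -226*(30 + 441) = -226*471 = -106446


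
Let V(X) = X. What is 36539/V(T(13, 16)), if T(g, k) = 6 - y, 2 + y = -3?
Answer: 36539/11 ≈ 3321.7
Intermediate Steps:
y = -5 (y = -2 - 3 = -5)
T(g, k) = 11 (T(g, k) = 6 - 1*(-5) = 6 + 5 = 11)
36539/V(T(13, 16)) = 36539/11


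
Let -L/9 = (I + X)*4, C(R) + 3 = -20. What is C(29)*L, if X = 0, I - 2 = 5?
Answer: 5796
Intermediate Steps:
I = 7 (I = 2 + 5 = 7)
C(R) = -23 (C(R) = -3 - 20 = -23)
L = -252 (L = -9*(7 + 0)*4 = -63*4 = -9*28 = -252)
C(29)*L = -23*(-252) = 5796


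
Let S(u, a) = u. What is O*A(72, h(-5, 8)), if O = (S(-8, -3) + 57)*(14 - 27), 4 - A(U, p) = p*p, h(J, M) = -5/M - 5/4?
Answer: -19747/64 ≈ -308.55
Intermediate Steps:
h(J, M) = -5/4 - 5/M (h(J, M) = -5/M - 5*¼ = -5/M - 5/4 = -5/4 - 5/M)
A(U, p) = 4 - p² (A(U, p) = 4 - p*p = 4 - p²)
O = -637 (O = (-8 + 57)*(14 - 27) = 49*(-13) = -637)
O*A(72, h(-5, 8)) = -637*(4 - (-5/4 - 5/8)²) = -637*(4 - (-15/8)²) = -637*(4 - 1*225/64) = -637*(4 - 225/64) = -637*31/64 = -19747/64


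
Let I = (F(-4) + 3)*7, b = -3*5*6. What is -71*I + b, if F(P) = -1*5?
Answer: 904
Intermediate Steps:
F(P) = -5
b = -90 (b = -15*6 = -90)
I = -14 (I = (-5 + 3)*7 = -2*7 = -14)
-71*I + b = -71*(-14) - 90 = 994 - 90 = 904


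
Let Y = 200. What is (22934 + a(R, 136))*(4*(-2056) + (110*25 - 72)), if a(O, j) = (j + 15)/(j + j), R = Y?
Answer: -17298525827/136 ≈ -1.2720e+8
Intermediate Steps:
R = 200
a(O, j) = (15 + j)/(2*j) (a(O, j) = (15 + j)/((2*j)) = (15 + j)*(1/(2*j)) = (15 + j)/(2*j))
(22934 + a(R, 136))*(4*(-2056) + (110*25 - 72)) = (22934 + (1/2)*(15 + 136)/136)*(4*(-2056) + (110*25 - 72)) = (22934 + (1/2)*(1/136)*151)*(-8224 + (2750 - 72)) = (22934 + 151/272)*(-8224 + 2678) = (6238199/272)*(-5546) = -17298525827/136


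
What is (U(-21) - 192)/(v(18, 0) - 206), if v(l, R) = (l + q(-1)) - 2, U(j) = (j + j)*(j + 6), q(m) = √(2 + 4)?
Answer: -41610/18047 - 219*√6/18047 ≈ -2.3354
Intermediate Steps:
q(m) = √6
U(j) = 2*j*(6 + j) (U(j) = (2*j)*(6 + j) = 2*j*(6 + j))
v(l, R) = -2 + l + √6 (v(l, R) = (l + √6) - 2 = -2 + l + √6)
(U(-21) - 192)/(v(18, 0) - 206) = (2*(-21)*(6 - 21) - 192)/((-2 + 18 + √6) - 206) = (2*(-21)*(-15) - 192)/((16 + √6) - 206) = (630 - 192)/(-190 + √6) = 438/(-190 + √6)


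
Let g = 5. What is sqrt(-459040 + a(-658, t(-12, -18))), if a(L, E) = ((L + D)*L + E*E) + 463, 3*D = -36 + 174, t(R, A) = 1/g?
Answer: 4*I*sqrt(87314)/5 ≈ 236.39*I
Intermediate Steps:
t(R, A) = 1/5
D = 46 (D = (-36 + 174)/3 = (1/3)*138 = 46)
a(L, E) = 463 + E**2 + L*(46 + L) (a(L, E) = ((L + 46)*L + E*E) + 463 = ((46 + L)*L + E**2) + 463 = (L*(46 + L) + E**2) + 463 = (E**2 + L*(46 + L)) + 463 = 463 + E**2 + L*(46 + L))
sqrt(-459040 + a(-658, t(-12, -18))) = sqrt(-459040 + (463 + (1/5)**2 + (-658)**2 + 46*(-658))) = sqrt(-459040 + (463 + 1/25 + 432964 - 30268)) = sqrt(-459040 + 10078976/25) = sqrt(-1397024/25) = 4*I*sqrt(87314)/5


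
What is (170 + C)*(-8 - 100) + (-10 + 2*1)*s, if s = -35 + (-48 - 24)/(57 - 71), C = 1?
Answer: -127604/7 ≈ -18229.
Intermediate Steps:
s = -209/7 (s = -35 - 72/(-14) = -35 - 72*(-1/14) = -35 + 36/7 = -209/7 ≈ -29.857)
(170 + C)*(-8 - 100) + (-10 + 2*1)*s = (170 + 1)*(-8 - 100) + (-10 + 2*1)*(-209/7) = 171*(-108) + (-10 + 2)*(-209/7) = -18468 - 8*(-209/7) = -18468 + 1672/7 = -127604/7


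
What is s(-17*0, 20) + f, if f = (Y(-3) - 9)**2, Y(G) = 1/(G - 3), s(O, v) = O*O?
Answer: 3025/36 ≈ 84.028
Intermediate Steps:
s(O, v) = O**2
Y(G) = 1/(-3 + G)
f = 3025/36 (f = (1/(-3 - 3) - 9)**2 = (1/(-6) - 9)**2 = (-1/6 - 9)**2 = (-55/6)**2 = 3025/36 ≈ 84.028)
s(-17*0, 20) + f = (-17*0)**2 + 3025/36 = 0**2 + 3025/36 = 0 + 3025/36 = 3025/36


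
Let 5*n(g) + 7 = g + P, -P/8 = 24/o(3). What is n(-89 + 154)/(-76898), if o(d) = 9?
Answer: -11/115347 ≈ -9.5364e-5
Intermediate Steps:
P = -64/3 (P = -192/9 = -8*8/3 = -64/3 ≈ -21.333)
n(g) = -17/3 + g/5 (n(g) = -7/5 + (g - 64/3)/5 = -7/5 + (-64/3 + g)/5 = -7/5 + (-64/15 + g/5) = -17/3 + g/5)
n(-89 + 154)/(-76898) = (-17/3 + (-89 + 154)/5)/(-76898) = (-17/3 + (1/5)*65)*(-1/76898) = (-17/3 + 13)*(-1/76898) = (22/3)*(-1/76898) = -11/115347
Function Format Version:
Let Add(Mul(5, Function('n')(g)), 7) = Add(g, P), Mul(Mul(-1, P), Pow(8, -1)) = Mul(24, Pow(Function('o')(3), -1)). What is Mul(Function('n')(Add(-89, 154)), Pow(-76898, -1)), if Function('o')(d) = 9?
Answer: Rational(-11, 115347) ≈ -9.5364e-5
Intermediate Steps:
P = Rational(-64, 3) (P = Mul(-8, Mul(24, Pow(9, -1))) = Mul(-8, Mul(24, Rational(1, 9))) = Mul(-8, Rational(8, 3)) = Rational(-64, 3) ≈ -21.333)
Function('n')(g) = Add(Rational(-17, 3), Mul(Rational(1, 5), g)) (Function('n')(g) = Add(Rational(-7, 5), Mul(Rational(1, 5), Add(g, Rational(-64, 3)))) = Add(Rational(-7, 5), Mul(Rational(1, 5), Add(Rational(-64, 3), g))) = Add(Rational(-7, 5), Add(Rational(-64, 15), Mul(Rational(1, 5), g))) = Add(Rational(-17, 3), Mul(Rational(1, 5), g)))
Mul(Function('n')(Add(-89, 154)), Pow(-76898, -1)) = Mul(Add(Rational(-17, 3), Mul(Rational(1, 5), Add(-89, 154))), Pow(-76898, -1)) = Mul(Add(Rational(-17, 3), Mul(Rational(1, 5), 65)), Rational(-1, 76898)) = Mul(Add(Rational(-17, 3), 13), Rational(-1, 76898)) = Mul(Rational(22, 3), Rational(-1, 76898)) = Rational(-11, 115347)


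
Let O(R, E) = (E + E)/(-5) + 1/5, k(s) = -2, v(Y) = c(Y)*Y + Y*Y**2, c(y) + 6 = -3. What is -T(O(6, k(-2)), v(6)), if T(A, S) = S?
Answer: -162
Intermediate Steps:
c(y) = -9 (c(y) = -6 - 3 = -9)
v(Y) = Y**3 - 9*Y (v(Y) = -9*Y + Y*Y**2 = -9*Y + Y**3 = Y**3 - 9*Y)
O(R, E) = 1/5 - 2*E/5 (O(R, E) = (2*E)*(-1/5) + 1*(1/5) = -2*E/5 + 1/5 = 1/5 - 2*E/5)
-T(O(6, k(-2)), v(6)) = -6*(-9 + 6**2) = -6*(-9 + 36) = -6*27 = -1*162 = -162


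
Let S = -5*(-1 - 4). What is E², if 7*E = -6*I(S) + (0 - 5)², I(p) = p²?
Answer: 13875625/49 ≈ 2.8318e+5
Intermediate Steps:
S = 25 (S = -5*(-5) = 25)
E = -3725/7 (E = (-6*25² + (0 - 5)²)/7 = (-6*625 + (-5)²)/7 = (-3750 + 25)/7 = (⅐)*(-3725) = -3725/7 ≈ -532.14)
E² = (-3725/7)² = 13875625/49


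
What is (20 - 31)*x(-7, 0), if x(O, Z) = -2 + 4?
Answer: -22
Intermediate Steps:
x(O, Z) = 2
(20 - 31)*x(-7, 0) = (20 - 31)*2 = -11*2 = -22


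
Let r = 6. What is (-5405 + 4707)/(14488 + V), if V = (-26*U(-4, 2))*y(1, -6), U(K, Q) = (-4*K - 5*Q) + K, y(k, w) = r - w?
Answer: -349/6932 ≈ -0.050346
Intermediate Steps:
y(k, w) = 6 - w
U(K, Q) = -5*Q - 3*K (U(K, Q) = (-5*Q - 4*K) + K = -5*Q - 3*K)
V = -624 (V = (-26*(-5*2 - 3*(-4)))*(6 - 1*(-6)) = (-26*(-10 + 12))*(6 + 6) = -26*2*12 = -52*12 = -624)
(-5405 + 4707)/(14488 + V) = (-5405 + 4707)/(14488 - 624) = -698/13864 = -698*1/13864 = -349/6932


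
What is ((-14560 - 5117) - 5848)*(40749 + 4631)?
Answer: -1158324500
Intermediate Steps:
((-14560 - 5117) - 5848)*(40749 + 4631) = (-19677 - 5848)*45380 = -25525*45380 = -1158324500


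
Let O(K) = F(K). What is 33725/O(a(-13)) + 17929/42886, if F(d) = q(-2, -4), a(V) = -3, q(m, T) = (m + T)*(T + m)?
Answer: 723487897/771948 ≈ 937.22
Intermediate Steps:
q(m, T) = (T + m)² (q(m, T) = (T + m)*(T + m) = (T + m)²)
F(d) = 36 (F(d) = (-4 - 2)² = (-6)² = 36)
O(K) = 36
33725/O(a(-13)) + 17929/42886 = 33725/36 + 17929/42886 = 723487897/771948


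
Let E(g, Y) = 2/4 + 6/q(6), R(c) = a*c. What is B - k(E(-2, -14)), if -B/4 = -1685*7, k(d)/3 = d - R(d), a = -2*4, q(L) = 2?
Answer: 94171/2 ≈ 47086.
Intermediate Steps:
a = -8
R(c) = -8*c
E(g, Y) = 7/2 (E(g, Y) = 2/4 + 6/2 = 2*(¼) + 6*(½) = ½ + 3 = 7/2)
k(d) = 27*d (k(d) = 3*(d - (-8)*d) = 3*(d + 8*d) = 3*(9*d) = 27*d)
B = 47180 (B = -(-6740)*7 = -4*(-11795) = 47180)
B - k(E(-2, -14)) = 47180 - 27*7/2 = 47180 - 1*189/2 = 47180 - 189/2 = 94171/2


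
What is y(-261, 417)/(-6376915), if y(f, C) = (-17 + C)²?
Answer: -32000/1275383 ≈ -0.025091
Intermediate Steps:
y(-261, 417)/(-6376915) = (-17 + 417)²/(-6376915) = 400²*(-1/6376915) = 160000*(-1/6376915) = -32000/1275383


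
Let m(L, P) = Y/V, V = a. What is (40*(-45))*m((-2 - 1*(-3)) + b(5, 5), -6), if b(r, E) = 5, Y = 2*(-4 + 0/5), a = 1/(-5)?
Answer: -72000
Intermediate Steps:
a = -⅕ ≈ -0.20000
Y = -8 (Y = 2*(-4 + 0*(⅕)) = 2*(-4 + 0) = 2*(-4) = -8)
V = -⅕ ≈ -0.20000
m(L, P) = 40 (m(L, P) = -8/(-⅕) = -8*(-5) = 40)
(40*(-45))*m((-2 - 1*(-3)) + b(5, 5), -6) = (40*(-45))*40 = -1800*40 = -72000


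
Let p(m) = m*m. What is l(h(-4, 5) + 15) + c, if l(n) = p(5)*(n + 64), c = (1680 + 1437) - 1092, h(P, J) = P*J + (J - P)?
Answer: 3725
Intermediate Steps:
p(m) = m²
h(P, J) = J - P + J*P (h(P, J) = J*P + (J - P) = J - P + J*P)
c = 2025 (c = 3117 - 1092 = 2025)
l(n) = 1600 + 25*n (l(n) = 5²*(n + 64) = 25*(64 + n) = 1600 + 25*n)
l(h(-4, 5) + 15) + c = (1600 + 25*((5 - 1*(-4) + 5*(-4)) + 15)) + 2025 = (1600 + 25*((5 + 4 - 20) + 15)) + 2025 = (1600 + 25*(-11 + 15)) + 2025 = (1600 + 25*4) + 2025 = (1600 + 100) + 2025 = 1700 + 2025 = 3725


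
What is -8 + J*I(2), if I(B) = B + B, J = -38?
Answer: -160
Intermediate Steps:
I(B) = 2*B
-8 + J*I(2) = -8 - 76*2 = -8 - 38*4 = -8 - 152 = -160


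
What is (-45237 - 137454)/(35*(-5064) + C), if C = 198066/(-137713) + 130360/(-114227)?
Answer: 2873828603992041/2788121991662902 ≈ 1.0307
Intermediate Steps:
C = -40576751662/15730542851 (C = 198066*(-1/137713) + 130360*(-1/114227) = -198066/137713 - 130360/114227 = -40576751662/15730542851 ≈ -2.5795)
(-45237 - 137454)/(35*(-5064) + C) = (-45237 - 137454)/(35*(-5064) - 40576751662/15730542851) = -182691/(-177240 - 40576751662/15730542851) = -182691/(-2788121991662902/15730542851) = -182691*(-15730542851/2788121991662902) = 2873828603992041/2788121991662902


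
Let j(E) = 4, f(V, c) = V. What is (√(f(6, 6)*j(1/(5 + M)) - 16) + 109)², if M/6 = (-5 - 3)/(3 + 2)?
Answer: 11889 + 436*√2 ≈ 12506.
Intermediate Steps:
M = -48/5 (M = 6*((-5 - 3)/(3 + 2)) = 6*(-8/5) = -48/5 ≈ -9.6000)
(√(f(6, 6)*j(1/(5 + M)) - 16) + 109)² = (√(6*4 - 16) + 109)² = (√(24 - 16) + 109)² = (√8 + 109)² = (2*√2 + 109)² = (109 + 2*√2)²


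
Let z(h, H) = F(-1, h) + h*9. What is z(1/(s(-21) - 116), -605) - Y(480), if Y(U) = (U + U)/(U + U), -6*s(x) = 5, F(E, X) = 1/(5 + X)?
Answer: -2150344/2452799 ≈ -0.87669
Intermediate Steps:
s(x) = -5/6 (s(x) = -1/6*5 = -5/6)
Y(U) = 1 (Y(U) = (2*U)/((2*U)) = (2*U)*(1/(2*U)) = 1)
z(h, H) = 1/(5 + h) + 9*h (z(h, H) = 1/(5 + h) + h*9 = 1/(5 + h) + 9*h)
z(1/(s(-21) - 116), -605) - Y(480) = (1 + 9*(5 + 1/(-5/6 - 116))/(-5/6 - 116))/(5 + 1/(-5/6 - 116)) - 1*1 = (1 + 9*(5 + 1/(-701/6))/(-701/6))/(5 + 1/(-701/6)) - 1 = (1 + 9*(-6/701)*(5 - 6/701))/(5 - 6/701) - 1 = (1 + 9*(-6/701)*(3499/701))/(3499/701) - 1 = 701*(1 - 188946/491401)/3499 - 1 = (701/3499)*(302455/491401) - 1 = 302455/2452799 - 1 = -2150344/2452799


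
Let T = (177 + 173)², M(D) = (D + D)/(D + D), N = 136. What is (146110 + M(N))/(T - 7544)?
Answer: 146111/114956 ≈ 1.2710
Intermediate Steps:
M(D) = 1 (M(D) = (2*D)/((2*D)) = (2*D)*(1/(2*D)) = 1)
T = 122500 (T = 350² = 122500)
(146110 + M(N))/(T - 7544) = (146110 + 1)/(122500 - 7544) = 146111/114956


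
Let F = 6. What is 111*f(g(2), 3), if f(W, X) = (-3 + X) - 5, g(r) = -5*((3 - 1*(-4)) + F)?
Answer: -555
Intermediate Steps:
g(r) = -65 (g(r) = -5*((3 - 1*(-4)) + 6) = -5*((3 + 4) + 6) = -5*(7 + 6) = -5*13 = -65)
f(W, X) = -8 + X
111*f(g(2), 3) = 111*(-8 + 3) = 111*(-5) = -555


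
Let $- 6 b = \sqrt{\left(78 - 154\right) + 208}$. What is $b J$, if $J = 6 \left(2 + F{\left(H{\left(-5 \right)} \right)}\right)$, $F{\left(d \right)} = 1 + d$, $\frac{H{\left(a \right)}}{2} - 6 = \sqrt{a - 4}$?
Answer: $\sqrt{33} \left(-30 - 12 i\right) \approx -172.34 - 68.935 i$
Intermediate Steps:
$H{\left(a \right)} = 12 + 2 \sqrt{-4 + a}$ ($H{\left(a \right)} = 12 + 2 \sqrt{a - 4} = 12 + 2 \sqrt{-4 + a}$)
$b = - \frac{\sqrt{33}}{3}$ ($b = - \frac{\sqrt{\left(78 - 154\right) + 208}}{6} = - \frac{\sqrt{-76 + 208}}{6} = - \frac{\sqrt{132}}{6} = - \frac{2 \sqrt{33}}{6} = - \frac{\sqrt{33}}{3} \approx -1.9149$)
$J = 90 + 36 i$ ($J = 6 \left(2 + \left(1 + \left(12 + 2 \sqrt{-4 - 5}\right)\right)\right) = 6 \left(2 + \left(1 + \left(12 + 2 \sqrt{-9}\right)\right)\right) = 6 \left(2 + \left(1 + \left(12 + 2 \cdot 3 i\right)\right)\right) = 6 \left(2 + \left(1 + \left(12 + 6 i\right)\right)\right) = 6 \left(2 + \left(13 + 6 i\right)\right) = 6 \left(15 + 6 i\right) = 90 + 36 i \approx 90.0 + 36.0 i$)
$b J = - \frac{\sqrt{33}}{3} \left(90 + 36 i\right) = - \frac{\sqrt{33} \left(90 + 36 i\right)}{3}$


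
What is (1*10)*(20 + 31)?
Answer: 510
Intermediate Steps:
(1*10)*(20 + 31) = 10*51 = 510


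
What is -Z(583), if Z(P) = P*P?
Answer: -339889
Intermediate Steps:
Z(P) = P**2
-Z(583) = -1*583**2 = -1*339889 = -339889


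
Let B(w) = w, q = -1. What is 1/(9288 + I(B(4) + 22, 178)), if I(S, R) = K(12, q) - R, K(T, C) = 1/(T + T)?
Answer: 24/218641 ≈ 0.00010977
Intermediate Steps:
K(T, C) = 1/(2*T)
I(S, R) = 1/24 - R (I(S, R) = (½)/12 - R = (½)*(1/12) - R = 1/24 - R)
1/(9288 + I(B(4) + 22, 178)) = 1/(9288 + (1/24 - 1*178)) = 1/(9288 + (1/24 - 178)) = 1/(9288 - 4271/24) = 1/(218641/24) = 24/218641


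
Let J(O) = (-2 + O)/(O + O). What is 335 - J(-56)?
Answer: 18731/56 ≈ 334.48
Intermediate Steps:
J(O) = (-2 + O)/(2*O) (J(O) = (-2 + O)/((2*O)) = (-2 + O)*(1/(2*O)) = (-2 + O)/(2*O))
335 - J(-56) = 335 - (-2 - 56)/(2*(-56)) = 335 - (-1)*(-58)/(2*56) = 335 - 1*29/56 = 335 - 29/56 = 18731/56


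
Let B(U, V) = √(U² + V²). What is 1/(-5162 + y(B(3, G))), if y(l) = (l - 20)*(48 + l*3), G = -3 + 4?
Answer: -1523/9277756 + 3*√10/9277756 ≈ -0.00016313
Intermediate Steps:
G = 1
y(l) = (-20 + l)*(48 + 3*l)
1/(-5162 + y(B(3, G))) = 1/(-5162 + (-960 - 12*√(3² + 1²) + 3*(√(3² + 1²))²)) = 1/(-5162 + (-960 - 12*√(9 + 1) + 3*(√(9 + 1))²)) = 1/(-5162 + (-960 - 12*√10 + 3*(√10)²)) = 1/(-5162 + (-960 - 12*√10 + 3*10)) = 1/(-5162 + (-960 - 12*√10 + 30)) = 1/(-5162 + (-930 - 12*√10)) = 1/(-6092 - 12*√10)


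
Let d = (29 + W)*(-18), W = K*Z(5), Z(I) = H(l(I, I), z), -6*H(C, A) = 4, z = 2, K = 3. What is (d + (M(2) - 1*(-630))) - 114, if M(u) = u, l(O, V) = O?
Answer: 32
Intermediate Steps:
H(C, A) = -⅔ (H(C, A) = -⅙*4 = -⅔)
Z(I) = -⅔
W = -2 (W = 3*(-⅔) = -2)
d = -486 (d = (29 - 2)*(-18) = 27*(-18) = -486)
(d + (M(2) - 1*(-630))) - 114 = (-486 + (2 - 1*(-630))) - 114 = (-486 + (2 + 630)) - 114 = (-486 + 632) - 114 = 146 - 114 = 32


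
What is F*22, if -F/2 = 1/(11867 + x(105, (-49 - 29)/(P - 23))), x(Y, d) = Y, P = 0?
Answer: -11/2993 ≈ -0.0036752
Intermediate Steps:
F = -1/5986 (F = -2/(11867 + 105) = -2/11972 = -2*1/11972 = -1/5986 ≈ -0.00016706)
F*22 = -1/5986*22 = -11/2993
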